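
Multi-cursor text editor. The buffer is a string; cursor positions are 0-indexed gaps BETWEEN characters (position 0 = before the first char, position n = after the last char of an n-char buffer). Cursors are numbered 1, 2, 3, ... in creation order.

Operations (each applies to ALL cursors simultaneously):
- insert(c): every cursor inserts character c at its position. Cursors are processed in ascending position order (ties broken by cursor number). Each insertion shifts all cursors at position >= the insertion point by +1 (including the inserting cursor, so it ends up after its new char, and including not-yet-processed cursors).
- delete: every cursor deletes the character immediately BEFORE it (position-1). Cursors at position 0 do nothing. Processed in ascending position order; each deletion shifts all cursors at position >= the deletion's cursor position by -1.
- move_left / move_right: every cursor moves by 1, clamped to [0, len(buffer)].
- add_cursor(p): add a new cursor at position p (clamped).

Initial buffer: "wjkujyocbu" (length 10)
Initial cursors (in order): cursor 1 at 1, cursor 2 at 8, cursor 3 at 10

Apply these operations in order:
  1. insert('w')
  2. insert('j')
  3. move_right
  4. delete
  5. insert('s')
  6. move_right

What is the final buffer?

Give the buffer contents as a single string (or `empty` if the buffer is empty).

Answer: wwjskujyocwjsuws

Derivation:
After op 1 (insert('w')): buffer="wwjkujyocwbuw" (len 13), cursors c1@2 c2@10 c3@13, authorship .1.......2..3
After op 2 (insert('j')): buffer="wwjjkujyocwjbuwj" (len 16), cursors c1@3 c2@12 c3@16, authorship .11.......22..33
After op 3 (move_right): buffer="wwjjkujyocwjbuwj" (len 16), cursors c1@4 c2@13 c3@16, authorship .11.......22..33
After op 4 (delete): buffer="wwjkujyocwjuw" (len 13), cursors c1@3 c2@11 c3@13, authorship .11......22.3
After op 5 (insert('s')): buffer="wwjskujyocwjsuws" (len 16), cursors c1@4 c2@13 c3@16, authorship .111......222.33
After op 6 (move_right): buffer="wwjskujyocwjsuws" (len 16), cursors c1@5 c2@14 c3@16, authorship .111......222.33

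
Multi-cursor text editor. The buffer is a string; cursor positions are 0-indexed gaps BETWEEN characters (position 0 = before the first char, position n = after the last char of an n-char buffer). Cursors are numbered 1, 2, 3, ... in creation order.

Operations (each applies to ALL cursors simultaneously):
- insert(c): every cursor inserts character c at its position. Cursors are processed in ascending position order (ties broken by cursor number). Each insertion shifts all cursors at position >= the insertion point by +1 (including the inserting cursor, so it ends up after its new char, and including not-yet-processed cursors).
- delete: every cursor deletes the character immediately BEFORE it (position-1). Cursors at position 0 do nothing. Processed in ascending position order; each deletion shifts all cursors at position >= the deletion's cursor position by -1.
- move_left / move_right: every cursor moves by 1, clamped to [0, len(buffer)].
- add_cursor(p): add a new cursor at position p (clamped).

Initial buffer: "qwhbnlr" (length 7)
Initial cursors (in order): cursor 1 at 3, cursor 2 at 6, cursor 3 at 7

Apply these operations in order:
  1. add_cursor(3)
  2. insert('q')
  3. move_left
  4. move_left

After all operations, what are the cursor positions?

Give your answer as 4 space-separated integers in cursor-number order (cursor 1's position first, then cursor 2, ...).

After op 1 (add_cursor(3)): buffer="qwhbnlr" (len 7), cursors c1@3 c4@3 c2@6 c3@7, authorship .......
After op 2 (insert('q')): buffer="qwhqqbnlqrq" (len 11), cursors c1@5 c4@5 c2@9 c3@11, authorship ...14...2.3
After op 3 (move_left): buffer="qwhqqbnlqrq" (len 11), cursors c1@4 c4@4 c2@8 c3@10, authorship ...14...2.3
After op 4 (move_left): buffer="qwhqqbnlqrq" (len 11), cursors c1@3 c4@3 c2@7 c3@9, authorship ...14...2.3

Answer: 3 7 9 3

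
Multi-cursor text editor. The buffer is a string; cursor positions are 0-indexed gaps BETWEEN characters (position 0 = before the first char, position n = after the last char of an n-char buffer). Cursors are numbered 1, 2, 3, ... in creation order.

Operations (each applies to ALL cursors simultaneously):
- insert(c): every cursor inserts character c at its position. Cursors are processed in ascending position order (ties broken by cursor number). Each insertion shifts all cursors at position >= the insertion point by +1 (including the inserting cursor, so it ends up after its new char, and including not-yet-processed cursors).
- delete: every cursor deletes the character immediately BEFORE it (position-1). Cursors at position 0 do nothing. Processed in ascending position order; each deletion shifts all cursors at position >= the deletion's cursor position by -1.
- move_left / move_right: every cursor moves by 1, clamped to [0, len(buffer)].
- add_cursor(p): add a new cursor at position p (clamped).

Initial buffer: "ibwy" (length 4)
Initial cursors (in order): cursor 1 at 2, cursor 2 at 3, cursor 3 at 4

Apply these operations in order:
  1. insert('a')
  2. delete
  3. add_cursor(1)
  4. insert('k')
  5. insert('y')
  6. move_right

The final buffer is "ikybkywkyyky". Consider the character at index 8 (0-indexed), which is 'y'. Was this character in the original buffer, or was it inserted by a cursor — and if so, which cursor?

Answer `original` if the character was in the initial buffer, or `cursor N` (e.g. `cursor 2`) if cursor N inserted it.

After op 1 (insert('a')): buffer="ibawaya" (len 7), cursors c1@3 c2@5 c3@7, authorship ..1.2.3
After op 2 (delete): buffer="ibwy" (len 4), cursors c1@2 c2@3 c3@4, authorship ....
After op 3 (add_cursor(1)): buffer="ibwy" (len 4), cursors c4@1 c1@2 c2@3 c3@4, authorship ....
After op 4 (insert('k')): buffer="ikbkwkyk" (len 8), cursors c4@2 c1@4 c2@6 c3@8, authorship .4.1.2.3
After op 5 (insert('y')): buffer="ikybkywkyyky" (len 12), cursors c4@3 c1@6 c2@9 c3@12, authorship .44.11.22.33
After op 6 (move_right): buffer="ikybkywkyyky" (len 12), cursors c4@4 c1@7 c2@10 c3@12, authorship .44.11.22.33
Authorship (.=original, N=cursor N): . 4 4 . 1 1 . 2 2 . 3 3
Index 8: author = 2

Answer: cursor 2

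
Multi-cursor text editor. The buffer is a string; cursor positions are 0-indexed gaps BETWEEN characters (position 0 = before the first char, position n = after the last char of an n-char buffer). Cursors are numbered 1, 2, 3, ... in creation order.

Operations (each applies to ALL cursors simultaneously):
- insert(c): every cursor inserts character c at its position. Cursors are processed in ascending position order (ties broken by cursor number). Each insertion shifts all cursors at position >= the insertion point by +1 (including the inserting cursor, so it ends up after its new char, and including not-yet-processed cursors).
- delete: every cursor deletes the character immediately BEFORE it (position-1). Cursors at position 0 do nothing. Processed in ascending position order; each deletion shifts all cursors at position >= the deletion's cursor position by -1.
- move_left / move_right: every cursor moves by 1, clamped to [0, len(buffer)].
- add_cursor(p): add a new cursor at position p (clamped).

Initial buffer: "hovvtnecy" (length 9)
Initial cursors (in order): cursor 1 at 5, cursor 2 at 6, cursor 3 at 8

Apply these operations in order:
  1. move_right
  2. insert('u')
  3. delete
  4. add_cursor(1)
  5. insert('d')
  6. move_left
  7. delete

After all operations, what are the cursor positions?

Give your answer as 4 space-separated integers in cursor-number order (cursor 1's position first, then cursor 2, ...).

Answer: 5 6 8 0

Derivation:
After op 1 (move_right): buffer="hovvtnecy" (len 9), cursors c1@6 c2@7 c3@9, authorship .........
After op 2 (insert('u')): buffer="hovvtnueucyu" (len 12), cursors c1@7 c2@9 c3@12, authorship ......1.2..3
After op 3 (delete): buffer="hovvtnecy" (len 9), cursors c1@6 c2@7 c3@9, authorship .........
After op 4 (add_cursor(1)): buffer="hovvtnecy" (len 9), cursors c4@1 c1@6 c2@7 c3@9, authorship .........
After op 5 (insert('d')): buffer="hdovvtndedcyd" (len 13), cursors c4@2 c1@8 c2@10 c3@13, authorship .4.....1.2..3
After op 6 (move_left): buffer="hdovvtndedcyd" (len 13), cursors c4@1 c1@7 c2@9 c3@12, authorship .4.....1.2..3
After op 7 (delete): buffer="dovvtddcd" (len 9), cursors c4@0 c1@5 c2@6 c3@8, authorship 4....12.3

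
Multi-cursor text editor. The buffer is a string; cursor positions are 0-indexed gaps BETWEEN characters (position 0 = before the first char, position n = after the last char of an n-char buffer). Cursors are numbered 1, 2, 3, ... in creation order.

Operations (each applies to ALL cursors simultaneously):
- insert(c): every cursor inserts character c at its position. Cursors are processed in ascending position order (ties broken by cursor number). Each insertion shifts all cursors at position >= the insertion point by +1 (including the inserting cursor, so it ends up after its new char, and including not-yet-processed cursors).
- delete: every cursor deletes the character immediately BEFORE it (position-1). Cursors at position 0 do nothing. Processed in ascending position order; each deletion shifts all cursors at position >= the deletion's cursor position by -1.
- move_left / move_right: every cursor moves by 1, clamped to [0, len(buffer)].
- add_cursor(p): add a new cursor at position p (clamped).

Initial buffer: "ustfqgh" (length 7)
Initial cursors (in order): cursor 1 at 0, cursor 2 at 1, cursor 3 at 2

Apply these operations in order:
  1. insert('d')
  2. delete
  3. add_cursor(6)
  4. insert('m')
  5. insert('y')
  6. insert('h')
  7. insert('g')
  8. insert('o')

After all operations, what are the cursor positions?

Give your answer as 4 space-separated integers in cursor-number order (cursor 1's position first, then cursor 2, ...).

After op 1 (insert('d')): buffer="dudsdtfqgh" (len 10), cursors c1@1 c2@3 c3@5, authorship 1.2.3.....
After op 2 (delete): buffer="ustfqgh" (len 7), cursors c1@0 c2@1 c3@2, authorship .......
After op 3 (add_cursor(6)): buffer="ustfqgh" (len 7), cursors c1@0 c2@1 c3@2 c4@6, authorship .......
After op 4 (insert('m')): buffer="mumsmtfqgmh" (len 11), cursors c1@1 c2@3 c3@5 c4@10, authorship 1.2.3....4.
After op 5 (insert('y')): buffer="myumysmytfqgmyh" (len 15), cursors c1@2 c2@5 c3@8 c4@14, authorship 11.22.33....44.
After op 6 (insert('h')): buffer="myhumyhsmyhtfqgmyhh" (len 19), cursors c1@3 c2@7 c3@11 c4@18, authorship 111.222.333....444.
After op 7 (insert('g')): buffer="myhgumyhgsmyhgtfqgmyhgh" (len 23), cursors c1@4 c2@9 c3@14 c4@22, authorship 1111.2222.3333....4444.
After op 8 (insert('o')): buffer="myhgoumyhgosmyhgotfqgmyhgoh" (len 27), cursors c1@5 c2@11 c3@17 c4@26, authorship 11111.22222.33333....44444.

Answer: 5 11 17 26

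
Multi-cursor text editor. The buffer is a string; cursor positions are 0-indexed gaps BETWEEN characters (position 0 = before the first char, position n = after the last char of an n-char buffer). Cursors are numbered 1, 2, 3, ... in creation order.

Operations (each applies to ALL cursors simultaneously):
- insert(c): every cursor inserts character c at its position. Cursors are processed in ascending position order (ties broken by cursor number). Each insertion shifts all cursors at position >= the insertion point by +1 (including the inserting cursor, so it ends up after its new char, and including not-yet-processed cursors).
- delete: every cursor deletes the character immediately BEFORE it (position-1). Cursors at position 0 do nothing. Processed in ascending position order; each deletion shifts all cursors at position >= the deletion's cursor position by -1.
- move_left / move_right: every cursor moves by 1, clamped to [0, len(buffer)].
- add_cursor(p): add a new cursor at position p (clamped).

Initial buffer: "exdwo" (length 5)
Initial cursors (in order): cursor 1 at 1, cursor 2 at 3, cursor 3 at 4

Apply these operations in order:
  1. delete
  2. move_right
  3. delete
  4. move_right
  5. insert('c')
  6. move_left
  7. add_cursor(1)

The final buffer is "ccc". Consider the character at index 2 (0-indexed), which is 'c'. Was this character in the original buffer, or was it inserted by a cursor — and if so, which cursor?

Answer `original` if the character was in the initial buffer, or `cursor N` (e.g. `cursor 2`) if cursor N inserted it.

Answer: cursor 3

Derivation:
After op 1 (delete): buffer="xo" (len 2), cursors c1@0 c2@1 c3@1, authorship ..
After op 2 (move_right): buffer="xo" (len 2), cursors c1@1 c2@2 c3@2, authorship ..
After op 3 (delete): buffer="" (len 0), cursors c1@0 c2@0 c3@0, authorship 
After op 4 (move_right): buffer="" (len 0), cursors c1@0 c2@0 c3@0, authorship 
After op 5 (insert('c')): buffer="ccc" (len 3), cursors c1@3 c2@3 c3@3, authorship 123
After op 6 (move_left): buffer="ccc" (len 3), cursors c1@2 c2@2 c3@2, authorship 123
After op 7 (add_cursor(1)): buffer="ccc" (len 3), cursors c4@1 c1@2 c2@2 c3@2, authorship 123
Authorship (.=original, N=cursor N): 1 2 3
Index 2: author = 3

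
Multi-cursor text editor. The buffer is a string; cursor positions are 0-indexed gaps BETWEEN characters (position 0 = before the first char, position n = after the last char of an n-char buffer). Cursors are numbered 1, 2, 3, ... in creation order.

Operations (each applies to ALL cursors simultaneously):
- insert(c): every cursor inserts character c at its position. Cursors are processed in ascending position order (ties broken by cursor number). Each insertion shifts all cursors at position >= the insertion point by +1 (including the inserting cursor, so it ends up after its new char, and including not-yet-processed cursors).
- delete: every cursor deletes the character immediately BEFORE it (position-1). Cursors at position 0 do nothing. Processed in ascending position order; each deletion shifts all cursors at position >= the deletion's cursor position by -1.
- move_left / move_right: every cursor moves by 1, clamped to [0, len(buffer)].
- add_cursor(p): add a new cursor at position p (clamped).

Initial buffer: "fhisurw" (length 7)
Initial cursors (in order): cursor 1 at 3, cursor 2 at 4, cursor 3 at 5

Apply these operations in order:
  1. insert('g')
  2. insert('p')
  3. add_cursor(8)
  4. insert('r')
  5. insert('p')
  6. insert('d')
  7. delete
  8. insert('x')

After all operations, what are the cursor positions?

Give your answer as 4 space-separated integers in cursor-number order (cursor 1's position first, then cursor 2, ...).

Answer: 8 17 23 17

Derivation:
After op 1 (insert('g')): buffer="fhigsgugrw" (len 10), cursors c1@4 c2@6 c3@8, authorship ...1.2.3..
After op 2 (insert('p')): buffer="fhigpsgpugprw" (len 13), cursors c1@5 c2@8 c3@11, authorship ...11.22.33..
After op 3 (add_cursor(8)): buffer="fhigpsgpugprw" (len 13), cursors c1@5 c2@8 c4@8 c3@11, authorship ...11.22.33..
After op 4 (insert('r')): buffer="fhigprsgprrugprrw" (len 17), cursors c1@6 c2@11 c4@11 c3@15, authorship ...111.2224.333..
After op 5 (insert('p')): buffer="fhigprpsgprrppugprprw" (len 21), cursors c1@7 c2@14 c4@14 c3@19, authorship ...1111.222424.3333..
After op 6 (insert('d')): buffer="fhigprpdsgprrppddugprpdrw" (len 25), cursors c1@8 c2@17 c4@17 c3@23, authorship ...11111.22242424.33333..
After op 7 (delete): buffer="fhigprpsgprrppugprprw" (len 21), cursors c1@7 c2@14 c4@14 c3@19, authorship ...1111.222424.3333..
After op 8 (insert('x')): buffer="fhigprpxsgprrppxxugprpxrw" (len 25), cursors c1@8 c2@17 c4@17 c3@23, authorship ...11111.22242424.33333..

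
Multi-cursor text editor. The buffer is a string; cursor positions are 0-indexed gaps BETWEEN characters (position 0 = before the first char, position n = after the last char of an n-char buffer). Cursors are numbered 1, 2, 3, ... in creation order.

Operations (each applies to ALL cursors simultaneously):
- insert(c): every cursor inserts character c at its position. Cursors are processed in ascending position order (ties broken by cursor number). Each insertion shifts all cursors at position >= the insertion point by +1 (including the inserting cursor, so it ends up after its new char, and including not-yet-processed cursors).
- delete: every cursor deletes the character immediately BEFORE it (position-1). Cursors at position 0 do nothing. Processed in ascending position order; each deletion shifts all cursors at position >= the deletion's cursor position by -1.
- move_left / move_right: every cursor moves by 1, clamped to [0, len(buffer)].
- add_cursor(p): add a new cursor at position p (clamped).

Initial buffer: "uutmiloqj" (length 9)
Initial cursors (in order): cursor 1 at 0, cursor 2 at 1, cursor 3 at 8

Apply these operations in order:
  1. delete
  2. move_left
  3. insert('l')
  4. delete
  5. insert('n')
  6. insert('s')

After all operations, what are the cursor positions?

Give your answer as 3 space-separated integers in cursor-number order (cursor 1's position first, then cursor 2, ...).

Answer: 4 4 11

Derivation:
After op 1 (delete): buffer="utmiloj" (len 7), cursors c1@0 c2@0 c3@6, authorship .......
After op 2 (move_left): buffer="utmiloj" (len 7), cursors c1@0 c2@0 c3@5, authorship .......
After op 3 (insert('l')): buffer="llutmilloj" (len 10), cursors c1@2 c2@2 c3@8, authorship 12.....3..
After op 4 (delete): buffer="utmiloj" (len 7), cursors c1@0 c2@0 c3@5, authorship .......
After op 5 (insert('n')): buffer="nnutmilnoj" (len 10), cursors c1@2 c2@2 c3@8, authorship 12.....3..
After op 6 (insert('s')): buffer="nnssutmilnsoj" (len 13), cursors c1@4 c2@4 c3@11, authorship 1212.....33..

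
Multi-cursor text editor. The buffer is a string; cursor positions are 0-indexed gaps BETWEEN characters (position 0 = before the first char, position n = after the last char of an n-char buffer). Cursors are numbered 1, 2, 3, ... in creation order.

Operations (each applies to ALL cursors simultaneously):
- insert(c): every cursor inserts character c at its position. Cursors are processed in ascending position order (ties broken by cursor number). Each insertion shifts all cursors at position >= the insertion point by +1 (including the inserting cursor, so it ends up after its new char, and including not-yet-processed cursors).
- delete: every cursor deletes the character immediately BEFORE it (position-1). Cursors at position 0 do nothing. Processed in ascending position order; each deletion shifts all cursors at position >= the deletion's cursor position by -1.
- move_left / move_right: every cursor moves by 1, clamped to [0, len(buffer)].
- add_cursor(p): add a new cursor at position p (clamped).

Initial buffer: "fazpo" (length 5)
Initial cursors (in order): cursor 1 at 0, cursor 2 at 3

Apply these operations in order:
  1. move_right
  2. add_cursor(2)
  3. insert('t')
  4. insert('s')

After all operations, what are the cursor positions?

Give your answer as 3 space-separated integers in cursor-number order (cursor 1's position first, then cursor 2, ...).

After op 1 (move_right): buffer="fazpo" (len 5), cursors c1@1 c2@4, authorship .....
After op 2 (add_cursor(2)): buffer="fazpo" (len 5), cursors c1@1 c3@2 c2@4, authorship .....
After op 3 (insert('t')): buffer="ftatzpto" (len 8), cursors c1@2 c3@4 c2@7, authorship .1.3..2.
After op 4 (insert('s')): buffer="ftsatszptso" (len 11), cursors c1@3 c3@6 c2@10, authorship .11.33..22.

Answer: 3 10 6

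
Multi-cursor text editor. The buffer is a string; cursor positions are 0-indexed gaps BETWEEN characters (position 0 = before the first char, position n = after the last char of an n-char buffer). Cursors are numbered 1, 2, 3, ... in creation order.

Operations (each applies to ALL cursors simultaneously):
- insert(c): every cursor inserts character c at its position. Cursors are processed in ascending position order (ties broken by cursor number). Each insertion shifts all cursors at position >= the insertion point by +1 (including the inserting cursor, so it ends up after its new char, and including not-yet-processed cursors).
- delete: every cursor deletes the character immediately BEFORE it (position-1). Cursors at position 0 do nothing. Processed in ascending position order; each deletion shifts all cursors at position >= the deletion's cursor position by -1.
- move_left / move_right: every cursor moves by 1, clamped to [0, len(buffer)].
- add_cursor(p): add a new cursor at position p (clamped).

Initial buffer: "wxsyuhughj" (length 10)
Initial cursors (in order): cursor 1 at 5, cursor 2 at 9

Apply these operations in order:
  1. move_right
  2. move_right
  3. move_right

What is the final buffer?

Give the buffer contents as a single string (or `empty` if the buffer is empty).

Answer: wxsyuhughj

Derivation:
After op 1 (move_right): buffer="wxsyuhughj" (len 10), cursors c1@6 c2@10, authorship ..........
After op 2 (move_right): buffer="wxsyuhughj" (len 10), cursors c1@7 c2@10, authorship ..........
After op 3 (move_right): buffer="wxsyuhughj" (len 10), cursors c1@8 c2@10, authorship ..........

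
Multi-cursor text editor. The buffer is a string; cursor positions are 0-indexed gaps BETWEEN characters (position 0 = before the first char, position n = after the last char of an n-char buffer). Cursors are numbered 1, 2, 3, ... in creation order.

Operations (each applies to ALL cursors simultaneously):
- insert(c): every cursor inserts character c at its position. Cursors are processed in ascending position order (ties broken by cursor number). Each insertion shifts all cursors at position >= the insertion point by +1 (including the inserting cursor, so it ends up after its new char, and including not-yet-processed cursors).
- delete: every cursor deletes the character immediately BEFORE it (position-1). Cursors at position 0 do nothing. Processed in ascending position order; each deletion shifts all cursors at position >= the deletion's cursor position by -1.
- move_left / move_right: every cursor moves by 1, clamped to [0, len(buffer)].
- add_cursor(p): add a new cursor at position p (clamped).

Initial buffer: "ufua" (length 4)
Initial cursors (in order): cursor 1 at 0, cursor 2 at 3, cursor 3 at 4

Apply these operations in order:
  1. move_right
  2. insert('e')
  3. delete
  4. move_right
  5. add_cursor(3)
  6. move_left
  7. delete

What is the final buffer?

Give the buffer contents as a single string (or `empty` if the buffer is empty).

After op 1 (move_right): buffer="ufua" (len 4), cursors c1@1 c2@4 c3@4, authorship ....
After op 2 (insert('e')): buffer="uefuaee" (len 7), cursors c1@2 c2@7 c3@7, authorship .1...23
After op 3 (delete): buffer="ufua" (len 4), cursors c1@1 c2@4 c3@4, authorship ....
After op 4 (move_right): buffer="ufua" (len 4), cursors c1@2 c2@4 c3@4, authorship ....
After op 5 (add_cursor(3)): buffer="ufua" (len 4), cursors c1@2 c4@3 c2@4 c3@4, authorship ....
After op 6 (move_left): buffer="ufua" (len 4), cursors c1@1 c4@2 c2@3 c3@3, authorship ....
After op 7 (delete): buffer="a" (len 1), cursors c1@0 c2@0 c3@0 c4@0, authorship .

Answer: a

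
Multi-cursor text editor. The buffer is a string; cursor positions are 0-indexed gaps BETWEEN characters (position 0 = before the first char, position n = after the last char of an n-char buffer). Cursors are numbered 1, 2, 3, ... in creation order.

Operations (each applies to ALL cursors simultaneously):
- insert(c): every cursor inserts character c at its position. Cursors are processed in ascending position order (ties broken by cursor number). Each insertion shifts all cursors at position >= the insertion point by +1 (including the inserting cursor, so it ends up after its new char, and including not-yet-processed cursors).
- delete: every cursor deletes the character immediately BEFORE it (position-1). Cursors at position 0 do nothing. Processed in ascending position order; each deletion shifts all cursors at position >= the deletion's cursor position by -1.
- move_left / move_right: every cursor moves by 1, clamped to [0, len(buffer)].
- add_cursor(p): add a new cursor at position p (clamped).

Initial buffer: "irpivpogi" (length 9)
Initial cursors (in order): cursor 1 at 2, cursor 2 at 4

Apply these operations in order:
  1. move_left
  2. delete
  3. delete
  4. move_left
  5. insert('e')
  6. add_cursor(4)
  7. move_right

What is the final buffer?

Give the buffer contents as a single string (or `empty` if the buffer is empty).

After op 1 (move_left): buffer="irpivpogi" (len 9), cursors c1@1 c2@3, authorship .........
After op 2 (delete): buffer="rivpogi" (len 7), cursors c1@0 c2@1, authorship .......
After op 3 (delete): buffer="ivpogi" (len 6), cursors c1@0 c2@0, authorship ......
After op 4 (move_left): buffer="ivpogi" (len 6), cursors c1@0 c2@0, authorship ......
After op 5 (insert('e')): buffer="eeivpogi" (len 8), cursors c1@2 c2@2, authorship 12......
After op 6 (add_cursor(4)): buffer="eeivpogi" (len 8), cursors c1@2 c2@2 c3@4, authorship 12......
After op 7 (move_right): buffer="eeivpogi" (len 8), cursors c1@3 c2@3 c3@5, authorship 12......

Answer: eeivpogi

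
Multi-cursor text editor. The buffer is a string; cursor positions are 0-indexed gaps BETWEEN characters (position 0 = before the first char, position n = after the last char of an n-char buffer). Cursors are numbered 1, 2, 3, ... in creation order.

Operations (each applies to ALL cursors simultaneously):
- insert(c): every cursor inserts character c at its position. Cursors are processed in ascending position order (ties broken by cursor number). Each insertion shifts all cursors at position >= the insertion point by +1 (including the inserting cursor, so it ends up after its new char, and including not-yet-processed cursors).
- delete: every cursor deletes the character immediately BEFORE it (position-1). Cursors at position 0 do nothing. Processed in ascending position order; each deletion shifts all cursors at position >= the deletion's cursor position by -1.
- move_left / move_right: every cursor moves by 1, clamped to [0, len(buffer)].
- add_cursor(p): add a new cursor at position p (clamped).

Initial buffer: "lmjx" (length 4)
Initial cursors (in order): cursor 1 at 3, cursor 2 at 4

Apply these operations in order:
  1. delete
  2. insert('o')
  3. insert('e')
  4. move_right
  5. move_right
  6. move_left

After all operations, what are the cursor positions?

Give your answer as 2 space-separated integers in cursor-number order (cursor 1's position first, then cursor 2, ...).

After op 1 (delete): buffer="lm" (len 2), cursors c1@2 c2@2, authorship ..
After op 2 (insert('o')): buffer="lmoo" (len 4), cursors c1@4 c2@4, authorship ..12
After op 3 (insert('e')): buffer="lmooee" (len 6), cursors c1@6 c2@6, authorship ..1212
After op 4 (move_right): buffer="lmooee" (len 6), cursors c1@6 c2@6, authorship ..1212
After op 5 (move_right): buffer="lmooee" (len 6), cursors c1@6 c2@6, authorship ..1212
After op 6 (move_left): buffer="lmooee" (len 6), cursors c1@5 c2@5, authorship ..1212

Answer: 5 5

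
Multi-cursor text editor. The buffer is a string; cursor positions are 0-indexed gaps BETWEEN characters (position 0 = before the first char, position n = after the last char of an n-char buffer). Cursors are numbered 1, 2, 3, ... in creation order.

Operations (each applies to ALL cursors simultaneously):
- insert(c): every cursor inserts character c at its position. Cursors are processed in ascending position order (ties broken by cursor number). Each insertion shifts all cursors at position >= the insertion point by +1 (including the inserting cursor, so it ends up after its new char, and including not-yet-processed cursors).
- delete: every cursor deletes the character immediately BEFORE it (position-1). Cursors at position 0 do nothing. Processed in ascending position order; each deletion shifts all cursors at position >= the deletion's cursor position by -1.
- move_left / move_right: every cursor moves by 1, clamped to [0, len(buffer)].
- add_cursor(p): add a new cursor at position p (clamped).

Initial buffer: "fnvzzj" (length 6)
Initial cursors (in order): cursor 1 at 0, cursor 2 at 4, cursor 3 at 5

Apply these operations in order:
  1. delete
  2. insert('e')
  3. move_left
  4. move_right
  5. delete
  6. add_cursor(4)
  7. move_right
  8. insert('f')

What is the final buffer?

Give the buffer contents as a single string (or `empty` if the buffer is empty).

Answer: ffnvjfff

Derivation:
After op 1 (delete): buffer="fnvj" (len 4), cursors c1@0 c2@3 c3@3, authorship ....
After op 2 (insert('e')): buffer="efnveej" (len 7), cursors c1@1 c2@6 c3@6, authorship 1...23.
After op 3 (move_left): buffer="efnveej" (len 7), cursors c1@0 c2@5 c3@5, authorship 1...23.
After op 4 (move_right): buffer="efnveej" (len 7), cursors c1@1 c2@6 c3@6, authorship 1...23.
After op 5 (delete): buffer="fnvj" (len 4), cursors c1@0 c2@3 c3@3, authorship ....
After op 6 (add_cursor(4)): buffer="fnvj" (len 4), cursors c1@0 c2@3 c3@3 c4@4, authorship ....
After op 7 (move_right): buffer="fnvj" (len 4), cursors c1@1 c2@4 c3@4 c4@4, authorship ....
After op 8 (insert('f')): buffer="ffnvjfff" (len 8), cursors c1@2 c2@8 c3@8 c4@8, authorship .1...234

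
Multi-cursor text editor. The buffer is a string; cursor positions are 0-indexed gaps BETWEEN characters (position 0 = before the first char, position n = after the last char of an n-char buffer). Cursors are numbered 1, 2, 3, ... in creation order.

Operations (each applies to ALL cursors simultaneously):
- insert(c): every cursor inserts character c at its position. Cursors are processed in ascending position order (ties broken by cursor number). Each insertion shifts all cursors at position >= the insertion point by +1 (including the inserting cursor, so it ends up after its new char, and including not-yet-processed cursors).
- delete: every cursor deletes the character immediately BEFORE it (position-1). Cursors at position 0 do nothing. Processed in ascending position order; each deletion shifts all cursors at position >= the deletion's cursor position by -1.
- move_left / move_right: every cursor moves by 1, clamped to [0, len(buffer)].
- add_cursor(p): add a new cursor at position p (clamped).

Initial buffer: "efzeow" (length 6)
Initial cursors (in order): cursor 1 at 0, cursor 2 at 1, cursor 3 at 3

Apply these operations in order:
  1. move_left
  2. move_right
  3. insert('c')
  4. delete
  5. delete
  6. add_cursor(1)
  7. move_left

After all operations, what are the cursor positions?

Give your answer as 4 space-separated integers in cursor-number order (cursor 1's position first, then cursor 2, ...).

Answer: 0 0 0 0

Derivation:
After op 1 (move_left): buffer="efzeow" (len 6), cursors c1@0 c2@0 c3@2, authorship ......
After op 2 (move_right): buffer="efzeow" (len 6), cursors c1@1 c2@1 c3@3, authorship ......
After op 3 (insert('c')): buffer="eccfzceow" (len 9), cursors c1@3 c2@3 c3@6, authorship .12..3...
After op 4 (delete): buffer="efzeow" (len 6), cursors c1@1 c2@1 c3@3, authorship ......
After op 5 (delete): buffer="feow" (len 4), cursors c1@0 c2@0 c3@1, authorship ....
After op 6 (add_cursor(1)): buffer="feow" (len 4), cursors c1@0 c2@0 c3@1 c4@1, authorship ....
After op 7 (move_left): buffer="feow" (len 4), cursors c1@0 c2@0 c3@0 c4@0, authorship ....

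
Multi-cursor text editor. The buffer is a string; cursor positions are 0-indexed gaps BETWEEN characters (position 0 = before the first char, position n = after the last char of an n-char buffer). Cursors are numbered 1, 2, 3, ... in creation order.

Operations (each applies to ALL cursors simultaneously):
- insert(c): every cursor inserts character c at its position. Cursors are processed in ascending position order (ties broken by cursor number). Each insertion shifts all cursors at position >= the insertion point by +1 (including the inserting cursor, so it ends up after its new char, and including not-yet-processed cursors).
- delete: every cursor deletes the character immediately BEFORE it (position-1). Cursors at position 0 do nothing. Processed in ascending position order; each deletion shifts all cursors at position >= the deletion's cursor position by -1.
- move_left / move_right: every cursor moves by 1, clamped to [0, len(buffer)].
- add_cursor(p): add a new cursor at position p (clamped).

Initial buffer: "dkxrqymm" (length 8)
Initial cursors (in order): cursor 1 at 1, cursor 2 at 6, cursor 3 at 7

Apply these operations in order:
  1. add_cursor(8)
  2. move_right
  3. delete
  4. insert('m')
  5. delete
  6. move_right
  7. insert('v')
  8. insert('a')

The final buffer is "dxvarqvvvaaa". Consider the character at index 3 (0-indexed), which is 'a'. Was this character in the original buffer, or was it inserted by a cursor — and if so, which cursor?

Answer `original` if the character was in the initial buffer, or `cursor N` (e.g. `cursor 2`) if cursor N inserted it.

After op 1 (add_cursor(8)): buffer="dkxrqymm" (len 8), cursors c1@1 c2@6 c3@7 c4@8, authorship ........
After op 2 (move_right): buffer="dkxrqymm" (len 8), cursors c1@2 c2@7 c3@8 c4@8, authorship ........
After op 3 (delete): buffer="dxrq" (len 4), cursors c1@1 c2@4 c3@4 c4@4, authorship ....
After op 4 (insert('m')): buffer="dmxrqmmm" (len 8), cursors c1@2 c2@8 c3@8 c4@8, authorship .1...234
After op 5 (delete): buffer="dxrq" (len 4), cursors c1@1 c2@4 c3@4 c4@4, authorship ....
After op 6 (move_right): buffer="dxrq" (len 4), cursors c1@2 c2@4 c3@4 c4@4, authorship ....
After op 7 (insert('v')): buffer="dxvrqvvv" (len 8), cursors c1@3 c2@8 c3@8 c4@8, authorship ..1..234
After op 8 (insert('a')): buffer="dxvarqvvvaaa" (len 12), cursors c1@4 c2@12 c3@12 c4@12, authorship ..11..234234
Authorship (.=original, N=cursor N): . . 1 1 . . 2 3 4 2 3 4
Index 3: author = 1

Answer: cursor 1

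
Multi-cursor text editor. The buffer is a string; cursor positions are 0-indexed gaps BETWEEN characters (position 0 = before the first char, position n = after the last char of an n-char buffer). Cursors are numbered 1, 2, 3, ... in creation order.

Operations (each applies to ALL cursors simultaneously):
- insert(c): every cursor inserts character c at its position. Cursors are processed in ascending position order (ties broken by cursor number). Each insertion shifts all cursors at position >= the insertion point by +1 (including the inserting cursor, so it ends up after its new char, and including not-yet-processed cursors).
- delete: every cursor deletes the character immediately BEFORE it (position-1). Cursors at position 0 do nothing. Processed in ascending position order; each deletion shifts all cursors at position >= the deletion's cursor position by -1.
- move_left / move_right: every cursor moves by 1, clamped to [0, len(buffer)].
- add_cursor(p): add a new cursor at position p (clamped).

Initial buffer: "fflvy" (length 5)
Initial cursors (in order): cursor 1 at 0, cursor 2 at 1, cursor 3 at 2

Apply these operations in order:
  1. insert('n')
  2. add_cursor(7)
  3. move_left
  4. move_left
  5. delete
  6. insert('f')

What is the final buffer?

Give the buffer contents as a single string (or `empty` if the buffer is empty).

Answer: fffffflvy

Derivation:
After op 1 (insert('n')): buffer="nfnfnlvy" (len 8), cursors c1@1 c2@3 c3@5, authorship 1.2.3...
After op 2 (add_cursor(7)): buffer="nfnfnlvy" (len 8), cursors c1@1 c2@3 c3@5 c4@7, authorship 1.2.3...
After op 3 (move_left): buffer="nfnfnlvy" (len 8), cursors c1@0 c2@2 c3@4 c4@6, authorship 1.2.3...
After op 4 (move_left): buffer="nfnfnlvy" (len 8), cursors c1@0 c2@1 c3@3 c4@5, authorship 1.2.3...
After op 5 (delete): buffer="fflvy" (len 5), cursors c1@0 c2@0 c3@1 c4@2, authorship .....
After op 6 (insert('f')): buffer="fffffflvy" (len 9), cursors c1@2 c2@2 c3@4 c4@6, authorship 12.3.4...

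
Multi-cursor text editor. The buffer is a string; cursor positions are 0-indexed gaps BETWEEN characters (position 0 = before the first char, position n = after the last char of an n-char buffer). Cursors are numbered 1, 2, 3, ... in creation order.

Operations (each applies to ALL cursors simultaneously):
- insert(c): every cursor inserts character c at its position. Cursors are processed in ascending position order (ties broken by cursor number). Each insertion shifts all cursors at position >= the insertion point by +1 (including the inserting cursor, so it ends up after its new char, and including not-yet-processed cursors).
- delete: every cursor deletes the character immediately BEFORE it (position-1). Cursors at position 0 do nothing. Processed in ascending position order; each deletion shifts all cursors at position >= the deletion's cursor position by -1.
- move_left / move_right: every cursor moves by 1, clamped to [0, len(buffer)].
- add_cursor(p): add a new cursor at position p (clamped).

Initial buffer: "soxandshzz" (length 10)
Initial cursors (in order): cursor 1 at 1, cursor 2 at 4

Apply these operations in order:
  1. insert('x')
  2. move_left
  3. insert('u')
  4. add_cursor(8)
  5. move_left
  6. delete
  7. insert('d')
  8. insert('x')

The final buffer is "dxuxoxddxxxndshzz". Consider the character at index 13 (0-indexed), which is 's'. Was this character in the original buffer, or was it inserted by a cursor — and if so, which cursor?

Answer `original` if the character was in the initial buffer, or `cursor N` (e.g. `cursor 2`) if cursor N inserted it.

Answer: original

Derivation:
After op 1 (insert('x')): buffer="sxoxaxndshzz" (len 12), cursors c1@2 c2@6, authorship .1...2......
After op 2 (move_left): buffer="sxoxaxndshzz" (len 12), cursors c1@1 c2@5, authorship .1...2......
After op 3 (insert('u')): buffer="suxoxauxndshzz" (len 14), cursors c1@2 c2@7, authorship .11...22......
After op 4 (add_cursor(8)): buffer="suxoxauxndshzz" (len 14), cursors c1@2 c2@7 c3@8, authorship .11...22......
After op 5 (move_left): buffer="suxoxauxndshzz" (len 14), cursors c1@1 c2@6 c3@7, authorship .11...22......
After op 6 (delete): buffer="uxoxxndshzz" (len 11), cursors c1@0 c2@4 c3@4, authorship 11..2......
After op 7 (insert('d')): buffer="duxoxddxndshzz" (len 14), cursors c1@1 c2@7 c3@7, authorship 111..232......
After op 8 (insert('x')): buffer="dxuxoxddxxxndshzz" (len 17), cursors c1@2 c2@10 c3@10, authorship 1111..23232......
Authorship (.=original, N=cursor N): 1 1 1 1 . . 2 3 2 3 2 . . . . . .
Index 13: author = original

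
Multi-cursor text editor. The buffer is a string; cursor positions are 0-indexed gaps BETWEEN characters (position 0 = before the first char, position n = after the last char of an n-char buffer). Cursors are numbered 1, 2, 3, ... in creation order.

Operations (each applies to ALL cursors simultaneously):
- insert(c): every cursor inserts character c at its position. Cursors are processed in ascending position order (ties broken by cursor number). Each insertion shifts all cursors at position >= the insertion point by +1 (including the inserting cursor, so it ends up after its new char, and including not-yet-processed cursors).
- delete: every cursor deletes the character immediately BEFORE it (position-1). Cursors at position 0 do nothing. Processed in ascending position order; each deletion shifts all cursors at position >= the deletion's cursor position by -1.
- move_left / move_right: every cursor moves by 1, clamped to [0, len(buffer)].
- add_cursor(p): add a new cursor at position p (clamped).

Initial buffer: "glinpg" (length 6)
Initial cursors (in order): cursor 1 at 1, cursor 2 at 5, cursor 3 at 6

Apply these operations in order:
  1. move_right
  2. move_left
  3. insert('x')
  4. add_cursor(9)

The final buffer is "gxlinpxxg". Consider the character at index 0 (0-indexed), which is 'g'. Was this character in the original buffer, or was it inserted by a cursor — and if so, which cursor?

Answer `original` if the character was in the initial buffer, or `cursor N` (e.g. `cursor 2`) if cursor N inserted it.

After op 1 (move_right): buffer="glinpg" (len 6), cursors c1@2 c2@6 c3@6, authorship ......
After op 2 (move_left): buffer="glinpg" (len 6), cursors c1@1 c2@5 c3@5, authorship ......
After op 3 (insert('x')): buffer="gxlinpxxg" (len 9), cursors c1@2 c2@8 c3@8, authorship .1....23.
After op 4 (add_cursor(9)): buffer="gxlinpxxg" (len 9), cursors c1@2 c2@8 c3@8 c4@9, authorship .1....23.
Authorship (.=original, N=cursor N): . 1 . . . . 2 3 .
Index 0: author = original

Answer: original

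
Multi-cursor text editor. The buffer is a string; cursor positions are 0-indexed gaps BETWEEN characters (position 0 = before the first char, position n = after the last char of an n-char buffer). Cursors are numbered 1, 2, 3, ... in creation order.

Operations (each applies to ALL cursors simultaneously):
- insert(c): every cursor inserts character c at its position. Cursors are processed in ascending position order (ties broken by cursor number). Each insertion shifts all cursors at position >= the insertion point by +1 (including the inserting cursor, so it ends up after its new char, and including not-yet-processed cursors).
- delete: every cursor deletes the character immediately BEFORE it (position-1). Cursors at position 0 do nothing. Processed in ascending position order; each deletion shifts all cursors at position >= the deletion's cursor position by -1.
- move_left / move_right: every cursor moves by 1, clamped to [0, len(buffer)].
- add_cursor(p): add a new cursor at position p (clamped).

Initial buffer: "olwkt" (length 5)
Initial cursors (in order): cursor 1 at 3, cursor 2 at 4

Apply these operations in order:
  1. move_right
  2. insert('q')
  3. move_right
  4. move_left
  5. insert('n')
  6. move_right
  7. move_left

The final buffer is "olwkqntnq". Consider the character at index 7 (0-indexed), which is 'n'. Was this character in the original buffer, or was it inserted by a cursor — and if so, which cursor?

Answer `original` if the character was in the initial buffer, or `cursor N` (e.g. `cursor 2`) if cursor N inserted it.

After op 1 (move_right): buffer="olwkt" (len 5), cursors c1@4 c2@5, authorship .....
After op 2 (insert('q')): buffer="olwkqtq" (len 7), cursors c1@5 c2@7, authorship ....1.2
After op 3 (move_right): buffer="olwkqtq" (len 7), cursors c1@6 c2@7, authorship ....1.2
After op 4 (move_left): buffer="olwkqtq" (len 7), cursors c1@5 c2@6, authorship ....1.2
After op 5 (insert('n')): buffer="olwkqntnq" (len 9), cursors c1@6 c2@8, authorship ....11.22
After op 6 (move_right): buffer="olwkqntnq" (len 9), cursors c1@7 c2@9, authorship ....11.22
After op 7 (move_left): buffer="olwkqntnq" (len 9), cursors c1@6 c2@8, authorship ....11.22
Authorship (.=original, N=cursor N): . . . . 1 1 . 2 2
Index 7: author = 2

Answer: cursor 2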